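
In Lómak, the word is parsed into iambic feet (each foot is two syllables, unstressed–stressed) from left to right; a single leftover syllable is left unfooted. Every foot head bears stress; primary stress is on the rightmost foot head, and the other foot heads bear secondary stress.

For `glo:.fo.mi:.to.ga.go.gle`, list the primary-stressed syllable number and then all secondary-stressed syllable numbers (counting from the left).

primary 6, secondary 2, 4

Parse left to right into iambic (σˈσ) feet: (glo:.ˈfo) (mi:.ˈto) (ga.ˈgo) gle. Syllable 7 is left unfooted.
Foot heads (stressed positions): 2, 4, 6.
End Rule Rightmost: primary stress on the rightmost head = syllable 6.
Secondary stress on 2, 4: glo:.ˌfo.mi:.ˌto.ga.ˈgo.gle.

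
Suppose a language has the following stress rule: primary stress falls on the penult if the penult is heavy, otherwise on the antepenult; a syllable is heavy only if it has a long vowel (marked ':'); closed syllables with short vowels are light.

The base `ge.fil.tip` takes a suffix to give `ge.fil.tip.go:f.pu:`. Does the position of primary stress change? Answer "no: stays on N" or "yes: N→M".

Base `ge.fil.tip` (3 syllables):
  Weights: 1 ge L, 2 fil L, 3 tip L.
  The penult (syllable 2, fil) is light, so stress falls on the antepenult (syllable 1, ge).
  → primary stress on syllable 1.
Suffixed `ge.fil.tip.go:f.pu:` (5 syllables):
  Weights: 3 tip L, 4 go:f H, 5 pu: H.
  The penult (syllable 4, go:f) is heavy, so it takes stress.
  → primary stress on syllable 4.

yes: 1→4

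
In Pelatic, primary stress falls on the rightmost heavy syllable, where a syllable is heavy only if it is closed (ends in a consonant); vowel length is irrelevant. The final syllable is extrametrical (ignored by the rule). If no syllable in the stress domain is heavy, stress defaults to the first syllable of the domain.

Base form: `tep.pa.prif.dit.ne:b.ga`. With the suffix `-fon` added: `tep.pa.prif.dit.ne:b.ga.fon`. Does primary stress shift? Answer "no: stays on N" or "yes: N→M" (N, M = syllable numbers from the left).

Base `tep.pa.prif.dit.ne:b.ga` (6 syllables):
  The final syllable (6, ga) is extrametrical; the stress domain is syllables 1–5.
  Weights: 1 tep H, 2 pa L, 3 prif H, 4 dit H, 5 ne:b H.
  Heavy syllables in the domain: 1, 3, 4, 5. The rightmost is syllable 5 (ne:b).
  → primary stress on syllable 5.
Suffixed `tep.pa.prif.dit.ne:b.ga.fon` (7 syllables):
  The final syllable (7, fon) is extrametrical; the stress domain is syllables 1–6.
  Weights: 1 tep H, 2 pa L, 3 prif H, 4 dit H, 5 ne:b H, 6 ga L.
  Heavy syllables in the domain: 1, 3, 4, 5. The rightmost is syllable 5 (ne:b).
  → primary stress on syllable 5.

no: stays on 5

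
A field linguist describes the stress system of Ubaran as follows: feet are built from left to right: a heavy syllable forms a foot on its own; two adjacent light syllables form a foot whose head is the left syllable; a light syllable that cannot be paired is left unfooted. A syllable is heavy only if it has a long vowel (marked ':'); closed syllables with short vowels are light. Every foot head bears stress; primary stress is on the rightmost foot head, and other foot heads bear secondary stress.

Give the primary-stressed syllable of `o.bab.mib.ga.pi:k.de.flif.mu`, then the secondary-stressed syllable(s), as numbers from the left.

primary 6, secondary 1, 3, 5

Weights: 1 o L, 2 bab L, 3 mib L, 4 ga L, 5 pi:k H, 6 de L, 7 flif L, 8 mu L.
Parse left to right (heavy = foot alone; LL = one foot; stranded L unfooted): (ˈo.bab) (ˈmib.ga) (ˈpi:k) (ˈde.flif) mu.
Foot heads: 1, 3, 5, 6.
Primary stress on the rightmost head = syllable 6.
Secondary stress on 1, 3, 5: ˌo.bab.ˌmib.ga.ˌpi:k.ˈde.flif.mu.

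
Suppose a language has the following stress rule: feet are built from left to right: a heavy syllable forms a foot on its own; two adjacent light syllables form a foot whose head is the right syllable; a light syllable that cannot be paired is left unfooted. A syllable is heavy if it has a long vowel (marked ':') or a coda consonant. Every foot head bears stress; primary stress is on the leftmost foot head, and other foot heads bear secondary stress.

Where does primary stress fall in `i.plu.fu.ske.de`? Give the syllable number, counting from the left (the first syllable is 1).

Weights: 1 i L, 2 plu L, 3 fu L, 4 ske L, 5 de L.
Parse left to right (heavy = foot alone; LL = one foot; stranded L unfooted): (i.ˈplu) (fu.ˈske) de.
Foot heads: 2, 4.
Primary stress on the leftmost head = syllable 2.
Primary stress: syllable 2 → i.ˈplu.fu.ske.de.

2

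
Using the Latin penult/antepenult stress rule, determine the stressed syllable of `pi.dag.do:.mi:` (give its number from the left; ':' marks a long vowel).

3

Classical Latin: stress the penult if heavy (long vowel or closed), else the antepenult.
Weights: 2 dag H, 3 do: H, 4 mi: H.
The penult (syllable 3, do:) is heavy, so it takes stress.
Stress on syllable 3: pi.dag.ˈdo:.mi:.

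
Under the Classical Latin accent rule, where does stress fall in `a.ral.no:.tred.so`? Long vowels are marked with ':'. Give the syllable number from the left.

4

Classical Latin: stress the penult if heavy (long vowel or closed), else the antepenult.
Weights: 3 no: H, 4 tred H, 5 so L.
The penult (syllable 4, tred) is heavy, so it takes stress.
Stress on syllable 4: a.ral.no:.ˈtred.so.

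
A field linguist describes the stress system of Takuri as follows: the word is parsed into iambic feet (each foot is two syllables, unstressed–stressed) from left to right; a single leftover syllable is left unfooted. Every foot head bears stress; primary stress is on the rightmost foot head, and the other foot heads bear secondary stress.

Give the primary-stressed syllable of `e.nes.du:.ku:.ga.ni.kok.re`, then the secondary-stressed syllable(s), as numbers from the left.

Parse left to right into iambic (σˈσ) feet: (e.ˈnes) (du:.ˈku:) (ga.ˈni) (kok.ˈre).
Foot heads (stressed positions): 2, 4, 6, 8.
End Rule Rightmost: primary stress on the rightmost head = syllable 8.
Secondary stress on 2, 4, 6: e.ˌnes.du:.ˌku:.ga.ˌni.kok.ˈre.

primary 8, secondary 2, 4, 6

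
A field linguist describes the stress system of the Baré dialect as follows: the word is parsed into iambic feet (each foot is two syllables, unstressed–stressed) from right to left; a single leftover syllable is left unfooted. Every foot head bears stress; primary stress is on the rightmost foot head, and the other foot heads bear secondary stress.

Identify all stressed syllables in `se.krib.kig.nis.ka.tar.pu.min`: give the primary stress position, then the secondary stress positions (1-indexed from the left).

primary 8, secondary 2, 4, 6

Parse right to left into iambic (σˈσ) feet: (se.ˈkrib) (kig.ˈnis) (ka.ˈtar) (pu.ˈmin).
Foot heads (stressed positions): 2, 4, 6, 8.
End Rule Rightmost: primary stress on the rightmost head = syllable 8.
Secondary stress on 2, 4, 6: se.ˌkrib.kig.ˌnis.ka.ˌtar.pu.ˈmin.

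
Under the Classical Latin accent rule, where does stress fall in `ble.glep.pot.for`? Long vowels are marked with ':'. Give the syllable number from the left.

3

Classical Latin: stress the penult if heavy (long vowel or closed), else the antepenult.
Weights: 2 glep H, 3 pot H, 4 for H.
The penult (syllable 3, pot) is heavy, so it takes stress.
Stress on syllable 3: ble.glep.ˈpot.for.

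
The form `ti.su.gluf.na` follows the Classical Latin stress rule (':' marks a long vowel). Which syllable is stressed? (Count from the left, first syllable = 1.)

Classical Latin: stress the penult if heavy (long vowel or closed), else the antepenult.
Weights: 2 su L, 3 gluf H, 4 na L.
The penult (syllable 3, gluf) is heavy, so it takes stress.
Stress on syllable 3: ti.su.ˈgluf.na.

3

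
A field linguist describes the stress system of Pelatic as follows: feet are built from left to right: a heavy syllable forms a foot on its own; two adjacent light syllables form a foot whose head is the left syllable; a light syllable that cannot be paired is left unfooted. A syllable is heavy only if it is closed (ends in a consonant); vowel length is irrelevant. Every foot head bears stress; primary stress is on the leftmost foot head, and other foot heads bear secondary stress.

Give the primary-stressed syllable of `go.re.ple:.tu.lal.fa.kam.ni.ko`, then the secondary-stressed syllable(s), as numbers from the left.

Weights: 1 go L, 2 re L, 3 ple: L, 4 tu L, 5 lal H, 6 fa L, 7 kam H, 8 ni L, 9 ko L.
Parse left to right (heavy = foot alone; LL = one foot; stranded L unfooted): (ˈgo.re) (ˈple:.tu) (ˈlal) fa (ˈkam) (ˈni.ko).
Foot heads: 1, 3, 5, 7, 8.
Primary stress on the leftmost head = syllable 1.
Secondary stress on 3, 5, 7, 8: ˈgo.re.ˌple:.tu.ˌlal.fa.ˌkam.ˌni.ko.

primary 1, secondary 3, 5, 7, 8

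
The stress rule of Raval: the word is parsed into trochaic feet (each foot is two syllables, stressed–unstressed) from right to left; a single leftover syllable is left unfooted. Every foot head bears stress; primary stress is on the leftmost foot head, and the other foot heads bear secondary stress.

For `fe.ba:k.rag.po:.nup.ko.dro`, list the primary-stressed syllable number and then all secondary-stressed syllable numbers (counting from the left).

primary 2, secondary 4, 6

Parse right to left into trochaic (ˈσσ) feet: fe (ˈba:k.rag) (ˈpo:.nup) (ˈko.dro). Syllable 1 is left unfooted.
Foot heads (stressed positions): 2, 4, 6.
End Rule Leftmost: primary stress on the leftmost head = syllable 2.
Secondary stress on 4, 6: fe.ˈba:k.rag.ˌpo:.nup.ˌko.dro.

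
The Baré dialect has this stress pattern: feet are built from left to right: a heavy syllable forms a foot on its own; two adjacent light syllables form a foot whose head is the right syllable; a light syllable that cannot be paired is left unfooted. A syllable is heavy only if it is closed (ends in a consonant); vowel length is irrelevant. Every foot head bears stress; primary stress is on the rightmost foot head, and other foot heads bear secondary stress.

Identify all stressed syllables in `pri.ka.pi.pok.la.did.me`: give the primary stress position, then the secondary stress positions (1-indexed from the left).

Weights: 1 pri L, 2 ka L, 3 pi L, 4 pok H, 5 la L, 6 did H, 7 me L.
Parse left to right (heavy = foot alone; LL = one foot; stranded L unfooted): (pri.ˈka) pi (ˈpok) la (ˈdid) me.
Foot heads: 2, 4, 6.
Primary stress on the rightmost head = syllable 6.
Secondary stress on 2, 4: pri.ˌka.pi.ˌpok.la.ˈdid.me.

primary 6, secondary 2, 4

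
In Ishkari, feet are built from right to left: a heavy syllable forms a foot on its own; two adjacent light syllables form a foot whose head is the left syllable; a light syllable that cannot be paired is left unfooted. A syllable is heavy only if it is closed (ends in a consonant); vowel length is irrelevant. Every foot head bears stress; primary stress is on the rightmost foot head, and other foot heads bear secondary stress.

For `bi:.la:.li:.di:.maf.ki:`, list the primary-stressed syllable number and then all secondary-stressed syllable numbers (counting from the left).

Weights: 1 bi: L, 2 la: L, 3 li: L, 4 di: L, 5 maf H, 6 ki: L.
Parse right to left (heavy = foot alone; LL = one foot; stranded L unfooted): (ˈbi:.la:) (ˈli:.di:) (ˈmaf) ki:.
Foot heads: 1, 3, 5.
Primary stress on the rightmost head = syllable 5.
Secondary stress on 1, 3: ˌbi:.la:.ˌli:.di:.ˈmaf.ki:.

primary 5, secondary 1, 3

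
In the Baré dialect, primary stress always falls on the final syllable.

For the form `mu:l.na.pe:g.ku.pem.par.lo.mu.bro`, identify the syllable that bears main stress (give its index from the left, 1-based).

The word has 9 syllables; the final syllable is syllable 9 (bro).
Primary stress: syllable 9 → mu:l.na.pe:g.ku.pem.par.lo.mu.ˈbro.

9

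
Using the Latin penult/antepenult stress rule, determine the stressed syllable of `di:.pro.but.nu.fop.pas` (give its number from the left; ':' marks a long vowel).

5

Classical Latin: stress the penult if heavy (long vowel or closed), else the antepenult.
Weights: 4 nu L, 5 fop H, 6 pas H.
The penult (syllable 5, fop) is heavy, so it takes stress.
Stress on syllable 5: di:.pro.but.nu.ˈfop.pas.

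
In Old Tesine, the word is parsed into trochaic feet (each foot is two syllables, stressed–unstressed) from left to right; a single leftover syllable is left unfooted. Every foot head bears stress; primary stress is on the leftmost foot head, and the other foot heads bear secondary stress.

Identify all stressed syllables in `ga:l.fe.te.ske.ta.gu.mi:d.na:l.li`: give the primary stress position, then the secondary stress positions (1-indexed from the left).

Parse left to right into trochaic (ˈσσ) feet: (ˈga:l.fe) (ˈte.ske) (ˈta.gu) (ˈmi:d.na:l) li. Syllable 9 is left unfooted.
Foot heads (stressed positions): 1, 3, 5, 7.
End Rule Leftmost: primary stress on the leftmost head = syllable 1.
Secondary stress on 3, 5, 7: ˈga:l.fe.ˌte.ske.ˌta.gu.ˌmi:d.na:l.li.

primary 1, secondary 3, 5, 7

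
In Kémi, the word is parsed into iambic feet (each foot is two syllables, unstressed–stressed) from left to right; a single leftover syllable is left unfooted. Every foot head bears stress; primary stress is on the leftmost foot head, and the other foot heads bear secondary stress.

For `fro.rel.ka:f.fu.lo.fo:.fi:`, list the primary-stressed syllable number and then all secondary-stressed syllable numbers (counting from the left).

Parse left to right into iambic (σˈσ) feet: (fro.ˈrel) (ka:f.ˈfu) (lo.ˈfo:) fi:. Syllable 7 is left unfooted.
Foot heads (stressed positions): 2, 4, 6.
End Rule Leftmost: primary stress on the leftmost head = syllable 2.
Secondary stress on 4, 6: fro.ˈrel.ka:f.ˌfu.lo.ˌfo:.fi:.

primary 2, secondary 4, 6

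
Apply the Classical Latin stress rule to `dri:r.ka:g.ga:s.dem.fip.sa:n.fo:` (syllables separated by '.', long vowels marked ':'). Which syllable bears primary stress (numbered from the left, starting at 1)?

6

Classical Latin: stress the penult if heavy (long vowel or closed), else the antepenult.
Weights: 5 fip H, 6 sa:n H, 7 fo: H.
The penult (syllable 6, sa:n) is heavy, so it takes stress.
Stress on syllable 6: dri:r.ka:g.ga:s.dem.fip.ˈsa:n.fo:.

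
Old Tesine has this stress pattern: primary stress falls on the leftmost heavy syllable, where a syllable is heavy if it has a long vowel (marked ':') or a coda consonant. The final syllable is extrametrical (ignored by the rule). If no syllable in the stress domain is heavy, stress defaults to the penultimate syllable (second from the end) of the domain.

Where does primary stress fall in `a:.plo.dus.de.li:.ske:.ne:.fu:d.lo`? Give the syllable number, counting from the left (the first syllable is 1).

The final syllable (9, lo) is extrametrical; the stress domain is syllables 1–8.
Weights: 1 a: H, 2 plo L, 3 dus H, 4 de L, 5 li: H, 6 ske: H, 7 ne: H, 8 fu:d H.
Heavy syllables in the domain: 1, 3, 5, 6, 7, 8. The leftmost is syllable 1 (a:).
Primary stress: syllable 1 → ˈa:.plo.dus.de.li:.ske:.ne:.fu:d.lo.

1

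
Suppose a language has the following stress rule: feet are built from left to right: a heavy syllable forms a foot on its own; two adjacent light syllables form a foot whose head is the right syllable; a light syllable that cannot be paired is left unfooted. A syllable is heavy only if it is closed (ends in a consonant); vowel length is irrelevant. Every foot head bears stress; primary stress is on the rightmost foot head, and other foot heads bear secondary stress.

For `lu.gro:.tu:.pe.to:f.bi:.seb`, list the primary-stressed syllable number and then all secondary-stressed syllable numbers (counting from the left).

Weights: 1 lu L, 2 gro: L, 3 tu: L, 4 pe L, 5 to:f H, 6 bi: L, 7 seb H.
Parse left to right (heavy = foot alone; LL = one foot; stranded L unfooted): (lu.ˈgro:) (tu:.ˈpe) (ˈto:f) bi: (ˈseb).
Foot heads: 2, 4, 5, 7.
Primary stress on the rightmost head = syllable 7.
Secondary stress on 2, 4, 5: lu.ˌgro:.tu:.ˌpe.ˌto:f.bi:.ˈseb.

primary 7, secondary 2, 4, 5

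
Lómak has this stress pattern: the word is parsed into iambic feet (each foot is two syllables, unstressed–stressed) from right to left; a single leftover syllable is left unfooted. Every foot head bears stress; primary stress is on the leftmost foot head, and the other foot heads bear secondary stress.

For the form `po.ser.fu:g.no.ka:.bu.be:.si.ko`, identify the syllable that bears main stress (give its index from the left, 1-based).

Parse right to left into iambic (σˈσ) feet: po (ser.ˈfu:g) (no.ˈka:) (bu.ˈbe:) (si.ˈko). Syllable 1 is left unfooted.
Foot heads (stressed positions): 3, 5, 7, 9.
End Rule Leftmost: primary stress on the leftmost head = syllable 3.
Primary stress: syllable 3 → po.ser.ˈfu:g.no.ka:.bu.be:.si.ko.

3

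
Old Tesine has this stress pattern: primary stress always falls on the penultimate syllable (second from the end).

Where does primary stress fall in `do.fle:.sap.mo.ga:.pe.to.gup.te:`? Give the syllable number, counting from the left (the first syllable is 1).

The word has 9 syllables; the penultimate syllable (second from the end) is syllable 8 (gup).
Primary stress: syllable 8 → do.fle:.sap.mo.ga:.pe.to.ˈgup.te:.

8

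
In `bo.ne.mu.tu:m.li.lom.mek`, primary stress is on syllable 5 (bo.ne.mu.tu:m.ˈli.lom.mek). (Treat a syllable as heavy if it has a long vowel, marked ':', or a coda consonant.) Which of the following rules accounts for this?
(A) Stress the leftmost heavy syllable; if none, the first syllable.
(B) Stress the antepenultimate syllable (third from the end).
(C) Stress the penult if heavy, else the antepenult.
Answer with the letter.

Rule A → syllable 4 (observed: 5).
Rule B → syllable 5 ✓.
Rule C → syllable 6 (observed: 5).

B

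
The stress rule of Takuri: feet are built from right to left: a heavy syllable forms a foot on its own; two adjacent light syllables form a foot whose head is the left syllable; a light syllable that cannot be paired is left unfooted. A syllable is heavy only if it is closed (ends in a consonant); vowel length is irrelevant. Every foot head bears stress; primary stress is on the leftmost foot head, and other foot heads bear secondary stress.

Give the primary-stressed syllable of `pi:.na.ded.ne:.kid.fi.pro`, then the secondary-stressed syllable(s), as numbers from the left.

Weights: 1 pi: L, 2 na L, 3 ded H, 4 ne: L, 5 kid H, 6 fi L, 7 pro L.
Parse right to left (heavy = foot alone; LL = one foot; stranded L unfooted): (ˈpi:.na) (ˈded) ne: (ˈkid) (ˈfi.pro).
Foot heads: 1, 3, 5, 6.
Primary stress on the leftmost head = syllable 1.
Secondary stress on 3, 5, 6: ˈpi:.na.ˌded.ne:.ˌkid.ˌfi.pro.

primary 1, secondary 3, 5, 6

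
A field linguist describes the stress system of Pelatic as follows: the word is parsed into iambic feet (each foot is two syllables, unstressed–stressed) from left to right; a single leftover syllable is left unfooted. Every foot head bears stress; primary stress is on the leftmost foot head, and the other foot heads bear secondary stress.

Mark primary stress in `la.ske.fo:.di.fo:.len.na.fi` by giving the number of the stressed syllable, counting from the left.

Parse left to right into iambic (σˈσ) feet: (la.ˈske) (fo:.ˈdi) (fo:.ˈlen) (na.ˈfi).
Foot heads (stressed positions): 2, 4, 6, 8.
End Rule Leftmost: primary stress on the leftmost head = syllable 2.
Primary stress: syllable 2 → la.ˈske.fo:.di.fo:.len.na.fi.

2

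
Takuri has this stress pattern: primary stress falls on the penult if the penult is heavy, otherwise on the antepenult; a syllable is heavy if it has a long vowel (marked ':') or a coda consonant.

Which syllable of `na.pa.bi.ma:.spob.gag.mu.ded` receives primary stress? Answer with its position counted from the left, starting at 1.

6

Weights: 6 gag H, 7 mu L, 8 ded H.
The penult (syllable 7, mu) is light, so stress falls on the antepenult (syllable 6, gag).
Primary stress: syllable 6 → na.pa.bi.ma:.spob.ˈgag.mu.ded.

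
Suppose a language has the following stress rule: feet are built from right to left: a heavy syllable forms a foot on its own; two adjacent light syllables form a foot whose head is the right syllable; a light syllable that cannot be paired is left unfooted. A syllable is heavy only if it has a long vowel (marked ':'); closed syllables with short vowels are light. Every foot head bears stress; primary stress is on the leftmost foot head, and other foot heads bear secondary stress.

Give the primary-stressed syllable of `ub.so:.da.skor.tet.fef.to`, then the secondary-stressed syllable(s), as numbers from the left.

Weights: 1 ub L, 2 so: H, 3 da L, 4 skor L, 5 tet L, 6 fef L, 7 to L.
Parse right to left (heavy = foot alone; LL = one foot; stranded L unfooted): ub (ˈso:) da (skor.ˈtet) (fef.ˈto).
Foot heads: 2, 5, 7.
Primary stress on the leftmost head = syllable 2.
Secondary stress on 5, 7: ub.ˈso:.da.skor.ˌtet.fef.ˌto.

primary 2, secondary 5, 7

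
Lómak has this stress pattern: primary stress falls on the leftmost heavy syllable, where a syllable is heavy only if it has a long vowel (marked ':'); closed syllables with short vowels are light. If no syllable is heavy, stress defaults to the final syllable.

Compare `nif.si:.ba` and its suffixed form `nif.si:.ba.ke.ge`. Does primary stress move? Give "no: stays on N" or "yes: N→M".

Base `nif.si:.ba` (3 syllables):
  Weights: 1 nif L, 2 si: H, 3 ba L.
  Heavy syllables in the domain: 2. The leftmost is syllable 2 (si:).
  → primary stress on syllable 2.
Suffixed `nif.si:.ba.ke.ge` (5 syllables):
  Weights: 1 nif L, 2 si: H, 3 ba L, 4 ke L, 5 ge L.
  Heavy syllables in the domain: 2. The leftmost is syllable 2 (si:).
  → primary stress on syllable 2.

no: stays on 2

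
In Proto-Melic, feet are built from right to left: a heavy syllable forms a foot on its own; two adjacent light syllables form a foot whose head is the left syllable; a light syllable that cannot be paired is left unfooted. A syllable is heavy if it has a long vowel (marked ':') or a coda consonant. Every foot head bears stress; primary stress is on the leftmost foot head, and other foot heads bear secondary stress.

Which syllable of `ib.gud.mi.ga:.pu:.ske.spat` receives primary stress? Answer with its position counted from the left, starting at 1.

1

Weights: 1 ib H, 2 gud H, 3 mi L, 4 ga: H, 5 pu: H, 6 ske L, 7 spat H.
Parse right to left (heavy = foot alone; LL = one foot; stranded L unfooted): (ˈib) (ˈgud) mi (ˈga:) (ˈpu:) ske (ˈspat).
Foot heads: 1, 2, 4, 5, 7.
Primary stress on the leftmost head = syllable 1.
Primary stress: syllable 1 → ˈib.gud.mi.ga:.pu:.ske.spat.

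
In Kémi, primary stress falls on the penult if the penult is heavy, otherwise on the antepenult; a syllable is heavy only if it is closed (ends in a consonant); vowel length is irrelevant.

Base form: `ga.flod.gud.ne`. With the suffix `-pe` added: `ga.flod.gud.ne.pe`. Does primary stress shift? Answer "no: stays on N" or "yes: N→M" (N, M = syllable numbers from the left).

no: stays on 3

Base `ga.flod.gud.ne` (4 syllables):
  Weights: 2 flod H, 3 gud H, 4 ne L.
  The penult (syllable 3, gud) is heavy, so it takes stress.
  → primary stress on syllable 3.
Suffixed `ga.flod.gud.ne.pe` (5 syllables):
  Weights: 3 gud H, 4 ne L, 5 pe L.
  The penult (syllable 4, ne) is light, so stress falls on the antepenult (syllable 3, gud).
  → primary stress on syllable 3.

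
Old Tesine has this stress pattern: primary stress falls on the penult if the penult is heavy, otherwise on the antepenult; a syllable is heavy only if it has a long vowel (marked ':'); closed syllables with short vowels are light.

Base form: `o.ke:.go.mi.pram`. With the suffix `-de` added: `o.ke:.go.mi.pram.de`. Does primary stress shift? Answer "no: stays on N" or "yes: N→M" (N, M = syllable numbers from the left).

Base `o.ke:.go.mi.pram` (5 syllables):
  Weights: 3 go L, 4 mi L, 5 pram L.
  The penult (syllable 4, mi) is light, so stress falls on the antepenult (syllable 3, go).
  → primary stress on syllable 3.
Suffixed `o.ke:.go.mi.pram.de` (6 syllables):
  Weights: 4 mi L, 5 pram L, 6 de L.
  The penult (syllable 5, pram) is light, so stress falls on the antepenult (syllable 4, mi).
  → primary stress on syllable 4.

yes: 3→4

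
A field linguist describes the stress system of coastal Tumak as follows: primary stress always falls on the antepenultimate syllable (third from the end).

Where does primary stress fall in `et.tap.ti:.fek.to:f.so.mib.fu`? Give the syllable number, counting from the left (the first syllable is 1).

The word has 8 syllables; the antepenultimate syllable (third from the end) is syllable 6 (so).
Primary stress: syllable 6 → et.tap.ti:.fek.to:f.ˈso.mib.fu.

6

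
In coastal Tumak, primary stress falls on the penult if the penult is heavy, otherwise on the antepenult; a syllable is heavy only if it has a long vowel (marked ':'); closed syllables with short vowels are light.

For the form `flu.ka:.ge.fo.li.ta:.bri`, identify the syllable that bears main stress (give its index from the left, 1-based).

Weights: 5 li L, 6 ta: H, 7 bri L.
The penult (syllable 6, ta:) is heavy, so it takes stress.
Primary stress: syllable 6 → flu.ka:.ge.fo.li.ˈta:.bri.

6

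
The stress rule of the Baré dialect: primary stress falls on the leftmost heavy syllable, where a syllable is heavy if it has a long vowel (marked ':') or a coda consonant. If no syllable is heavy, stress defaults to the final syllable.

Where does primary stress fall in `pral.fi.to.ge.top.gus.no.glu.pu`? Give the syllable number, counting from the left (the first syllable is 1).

Weights: 1 pral H, 2 fi L, 3 to L, 4 ge L, 5 top H, 6 gus H, 7 no L, 8 glu L, 9 pu L.
Heavy syllables in the domain: 1, 5, 6. The leftmost is syllable 1 (pral).
Primary stress: syllable 1 → ˈpral.fi.to.ge.top.gus.no.glu.pu.

1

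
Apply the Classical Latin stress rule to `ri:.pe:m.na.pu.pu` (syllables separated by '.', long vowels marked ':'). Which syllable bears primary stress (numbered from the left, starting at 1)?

3

Classical Latin: stress the penult if heavy (long vowel or closed), else the antepenult.
Weights: 3 na L, 4 pu L, 5 pu L.
The penult (syllable 4, pu) is light, so stress falls on the antepenult (syllable 3, na).
Stress on syllable 3: ri:.pe:m.ˈna.pu.pu.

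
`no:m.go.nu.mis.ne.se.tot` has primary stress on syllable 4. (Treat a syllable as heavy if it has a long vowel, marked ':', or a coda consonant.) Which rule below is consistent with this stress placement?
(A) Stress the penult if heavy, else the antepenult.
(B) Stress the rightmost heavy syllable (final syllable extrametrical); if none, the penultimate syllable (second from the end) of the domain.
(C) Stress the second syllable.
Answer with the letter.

Rule A → syllable 5 (observed: 4).
Rule B → syllable 4 ✓.
Rule C → syllable 2 (observed: 4).

B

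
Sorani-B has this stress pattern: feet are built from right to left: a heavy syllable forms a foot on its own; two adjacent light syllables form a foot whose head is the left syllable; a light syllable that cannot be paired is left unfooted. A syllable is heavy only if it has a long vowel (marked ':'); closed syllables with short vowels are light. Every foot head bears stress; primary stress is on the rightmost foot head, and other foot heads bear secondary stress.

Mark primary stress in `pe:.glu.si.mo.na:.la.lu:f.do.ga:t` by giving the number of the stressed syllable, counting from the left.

9

Weights: 1 pe: H, 2 glu L, 3 si L, 4 mo L, 5 na: H, 6 la L, 7 lu:f H, 8 do L, 9 ga:t H.
Parse right to left (heavy = foot alone; LL = one foot; stranded L unfooted): (ˈpe:) glu (ˈsi.mo) (ˈna:) la (ˈlu:f) do (ˈga:t).
Foot heads: 1, 3, 5, 7, 9.
Primary stress on the rightmost head = syllable 9.
Primary stress: syllable 9 → pe:.glu.si.mo.na:.la.lu:f.do.ˈga:t.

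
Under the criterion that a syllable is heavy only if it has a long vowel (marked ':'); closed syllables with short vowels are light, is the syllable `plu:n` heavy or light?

`plu:n`: long vowel, closed (coda /n/). Long vowel → heavy.

heavy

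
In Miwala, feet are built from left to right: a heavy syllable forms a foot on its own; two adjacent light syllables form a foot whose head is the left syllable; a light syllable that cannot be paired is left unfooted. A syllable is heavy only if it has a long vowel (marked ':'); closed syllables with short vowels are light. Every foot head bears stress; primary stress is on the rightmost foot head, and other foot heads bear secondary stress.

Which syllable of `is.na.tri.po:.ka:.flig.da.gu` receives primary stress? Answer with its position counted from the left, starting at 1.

6

Weights: 1 is L, 2 na L, 3 tri L, 4 po: H, 5 ka: H, 6 flig L, 7 da L, 8 gu L.
Parse left to right (heavy = foot alone; LL = one foot; stranded L unfooted): (ˈis.na) tri (ˈpo:) (ˈka:) (ˈflig.da) gu.
Foot heads: 1, 4, 5, 6.
Primary stress on the rightmost head = syllable 6.
Primary stress: syllable 6 → is.na.tri.po:.ka:.ˈflig.da.gu.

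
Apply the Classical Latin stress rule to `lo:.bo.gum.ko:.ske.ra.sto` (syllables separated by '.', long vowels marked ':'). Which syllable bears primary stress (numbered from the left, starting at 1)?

Classical Latin: stress the penult if heavy (long vowel or closed), else the antepenult.
Weights: 5 ske L, 6 ra L, 7 sto L.
The penult (syllable 6, ra) is light, so stress falls on the antepenult (syllable 5, ske).
Stress on syllable 5: lo:.bo.gum.ko:.ˈske.ra.sto.

5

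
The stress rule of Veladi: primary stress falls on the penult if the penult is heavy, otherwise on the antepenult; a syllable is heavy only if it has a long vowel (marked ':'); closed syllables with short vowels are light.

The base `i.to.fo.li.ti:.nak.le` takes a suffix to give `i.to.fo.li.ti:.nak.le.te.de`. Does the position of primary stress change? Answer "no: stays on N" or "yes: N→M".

yes: 5→7

Base `i.to.fo.li.ti:.nak.le` (7 syllables):
  Weights: 5 ti: H, 6 nak L, 7 le L.
  The penult (syllable 6, nak) is light, so stress falls on the antepenult (syllable 5, ti:).
  → primary stress on syllable 5.
Suffixed `i.to.fo.li.ti:.nak.le.te.de` (9 syllables):
  Weights: 7 le L, 8 te L, 9 de L.
  The penult (syllable 8, te) is light, so stress falls on the antepenult (syllable 7, le).
  → primary stress on syllable 7.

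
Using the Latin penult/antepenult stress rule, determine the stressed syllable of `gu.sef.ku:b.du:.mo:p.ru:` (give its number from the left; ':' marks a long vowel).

Classical Latin: stress the penult if heavy (long vowel or closed), else the antepenult.
Weights: 4 du: H, 5 mo:p H, 6 ru: H.
The penult (syllable 5, mo:p) is heavy, so it takes stress.
Stress on syllable 5: gu.sef.ku:b.du:.ˈmo:p.ru:.

5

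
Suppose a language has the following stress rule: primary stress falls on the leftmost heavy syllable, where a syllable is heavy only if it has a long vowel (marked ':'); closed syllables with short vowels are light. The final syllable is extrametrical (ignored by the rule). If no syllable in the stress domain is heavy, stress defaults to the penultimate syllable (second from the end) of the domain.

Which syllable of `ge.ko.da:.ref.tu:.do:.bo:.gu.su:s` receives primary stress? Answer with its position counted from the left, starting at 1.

The final syllable (9, su:s) is extrametrical; the stress domain is syllables 1–8.
Weights: 1 ge L, 2 ko L, 3 da: H, 4 ref L, 5 tu: H, 6 do: H, 7 bo: H, 8 gu L.
Heavy syllables in the domain: 3, 5, 6, 7. The leftmost is syllable 3 (da:).
Primary stress: syllable 3 → ge.ko.ˈda:.ref.tu:.do:.bo:.gu.su:s.

3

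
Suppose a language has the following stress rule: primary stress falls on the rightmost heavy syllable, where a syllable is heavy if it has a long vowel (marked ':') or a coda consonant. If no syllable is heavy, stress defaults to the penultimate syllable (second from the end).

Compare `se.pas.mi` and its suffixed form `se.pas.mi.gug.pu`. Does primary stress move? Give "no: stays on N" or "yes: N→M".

yes: 2→4

Base `se.pas.mi` (3 syllables):
  Weights: 1 se L, 2 pas H, 3 mi L.
  Heavy syllables in the domain: 2. The rightmost is syllable 2 (pas).
  → primary stress on syllable 2.
Suffixed `se.pas.mi.gug.pu` (5 syllables):
  Weights: 1 se L, 2 pas H, 3 mi L, 4 gug H, 5 pu L.
  Heavy syllables in the domain: 2, 4. The rightmost is syllable 4 (gug).
  → primary stress on syllable 4.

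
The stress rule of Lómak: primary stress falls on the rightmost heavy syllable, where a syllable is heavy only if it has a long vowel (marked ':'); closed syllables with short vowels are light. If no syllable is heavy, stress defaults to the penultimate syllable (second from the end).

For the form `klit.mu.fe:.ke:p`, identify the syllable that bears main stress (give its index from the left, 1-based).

4

Weights: 1 klit L, 2 mu L, 3 fe: H, 4 ke:p H.
Heavy syllables in the domain: 3, 4. The rightmost is syllable 4 (ke:p).
Primary stress: syllable 4 → klit.mu.fe:.ˈke:p.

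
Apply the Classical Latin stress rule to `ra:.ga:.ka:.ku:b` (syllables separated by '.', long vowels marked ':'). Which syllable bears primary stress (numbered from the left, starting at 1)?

Classical Latin: stress the penult if heavy (long vowel or closed), else the antepenult.
Weights: 2 ga: H, 3 ka: H, 4 ku:b H.
The penult (syllable 3, ka:) is heavy, so it takes stress.
Stress on syllable 3: ra:.ga:.ˈka:.ku:b.

3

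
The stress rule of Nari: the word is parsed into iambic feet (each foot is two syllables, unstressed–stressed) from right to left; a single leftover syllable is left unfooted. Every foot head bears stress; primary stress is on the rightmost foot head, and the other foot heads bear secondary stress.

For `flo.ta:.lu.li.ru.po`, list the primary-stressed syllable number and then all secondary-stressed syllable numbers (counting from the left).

primary 6, secondary 2, 4

Parse right to left into iambic (σˈσ) feet: (flo.ˈta:) (lu.ˈli) (ru.ˈpo).
Foot heads (stressed positions): 2, 4, 6.
End Rule Rightmost: primary stress on the rightmost head = syllable 6.
Secondary stress on 2, 4: flo.ˌta:.lu.ˌli.ru.ˈpo.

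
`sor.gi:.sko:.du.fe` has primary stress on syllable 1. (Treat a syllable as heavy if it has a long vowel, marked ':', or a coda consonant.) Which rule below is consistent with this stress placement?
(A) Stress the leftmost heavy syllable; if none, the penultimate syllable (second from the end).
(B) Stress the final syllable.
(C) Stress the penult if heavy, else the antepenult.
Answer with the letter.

A

Rule A → syllable 1 ✓.
Rule B → syllable 5 (observed: 1).
Rule C → syllable 3 (observed: 1).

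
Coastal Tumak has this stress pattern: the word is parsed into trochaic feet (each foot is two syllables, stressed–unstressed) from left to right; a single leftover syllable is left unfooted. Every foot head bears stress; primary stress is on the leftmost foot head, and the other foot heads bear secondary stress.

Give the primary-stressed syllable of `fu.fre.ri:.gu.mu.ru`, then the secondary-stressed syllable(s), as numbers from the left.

primary 1, secondary 3, 5

Parse left to right into trochaic (ˈσσ) feet: (ˈfu.fre) (ˈri:.gu) (ˈmu.ru).
Foot heads (stressed positions): 1, 3, 5.
End Rule Leftmost: primary stress on the leftmost head = syllable 1.
Secondary stress on 3, 5: ˈfu.fre.ˌri:.gu.ˌmu.ru.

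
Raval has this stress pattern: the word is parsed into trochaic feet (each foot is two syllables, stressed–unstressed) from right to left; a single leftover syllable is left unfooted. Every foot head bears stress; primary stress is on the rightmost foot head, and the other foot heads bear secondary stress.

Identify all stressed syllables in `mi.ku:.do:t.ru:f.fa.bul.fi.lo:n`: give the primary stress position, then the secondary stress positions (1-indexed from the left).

primary 7, secondary 1, 3, 5

Parse right to left into trochaic (ˈσσ) feet: (ˈmi.ku:) (ˈdo:t.ru:f) (ˈfa.bul) (ˈfi.lo:n).
Foot heads (stressed positions): 1, 3, 5, 7.
End Rule Rightmost: primary stress on the rightmost head = syllable 7.
Secondary stress on 1, 3, 5: ˌmi.ku:.ˌdo:t.ru:f.ˌfa.bul.ˈfi.lo:n.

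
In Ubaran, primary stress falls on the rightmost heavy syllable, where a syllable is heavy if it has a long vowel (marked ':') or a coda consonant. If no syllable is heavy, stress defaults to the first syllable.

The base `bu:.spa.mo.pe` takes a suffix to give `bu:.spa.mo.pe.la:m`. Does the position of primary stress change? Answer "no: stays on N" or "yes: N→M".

yes: 1→5

Base `bu:.spa.mo.pe` (4 syllables):
  Weights: 1 bu: H, 2 spa L, 3 mo L, 4 pe L.
  Heavy syllables in the domain: 1. The rightmost is syllable 1 (bu:).
  → primary stress on syllable 1.
Suffixed `bu:.spa.mo.pe.la:m` (5 syllables):
  Weights: 1 bu: H, 2 spa L, 3 mo L, 4 pe L, 5 la:m H.
  Heavy syllables in the domain: 1, 5. The rightmost is syllable 5 (la:m).
  → primary stress on syllable 5.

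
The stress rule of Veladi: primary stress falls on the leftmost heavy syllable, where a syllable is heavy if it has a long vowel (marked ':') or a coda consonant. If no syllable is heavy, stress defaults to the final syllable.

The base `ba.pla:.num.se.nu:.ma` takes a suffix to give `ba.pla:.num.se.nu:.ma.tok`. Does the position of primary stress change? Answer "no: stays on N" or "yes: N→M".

Base `ba.pla:.num.se.nu:.ma` (6 syllables):
  Weights: 1 ba L, 2 pla: H, 3 num H, 4 se L, 5 nu: H, 6 ma L.
  Heavy syllables in the domain: 2, 3, 5. The leftmost is syllable 2 (pla:).
  → primary stress on syllable 2.
Suffixed `ba.pla:.num.se.nu:.ma.tok` (7 syllables):
  Weights: 1 ba L, 2 pla: H, 3 num H, 4 se L, 5 nu: H, 6 ma L, 7 tok H.
  Heavy syllables in the domain: 2, 3, 5, 7. The leftmost is syllable 2 (pla:).
  → primary stress on syllable 2.

no: stays on 2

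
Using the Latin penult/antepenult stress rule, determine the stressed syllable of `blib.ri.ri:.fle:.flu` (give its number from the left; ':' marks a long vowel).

4

Classical Latin: stress the penult if heavy (long vowel or closed), else the antepenult.
Weights: 3 ri: H, 4 fle: H, 5 flu L.
The penult (syllable 4, fle:) is heavy, so it takes stress.
Stress on syllable 4: blib.ri.ri:.ˈfle:.flu.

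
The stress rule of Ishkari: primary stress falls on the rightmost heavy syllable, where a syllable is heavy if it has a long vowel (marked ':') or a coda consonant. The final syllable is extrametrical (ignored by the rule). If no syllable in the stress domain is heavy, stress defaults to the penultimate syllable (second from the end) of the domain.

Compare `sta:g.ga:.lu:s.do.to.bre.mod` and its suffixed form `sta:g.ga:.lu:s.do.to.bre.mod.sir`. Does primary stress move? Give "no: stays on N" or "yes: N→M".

yes: 3→7

Base `sta:g.ga:.lu:s.do.to.bre.mod` (7 syllables):
  The final syllable (7, mod) is extrametrical; the stress domain is syllables 1–6.
  Weights: 1 sta:g H, 2 ga: H, 3 lu:s H, 4 do L, 5 to L, 6 bre L.
  Heavy syllables in the domain: 1, 2, 3. The rightmost is syllable 3 (lu:s).
  → primary stress on syllable 3.
Suffixed `sta:g.ga:.lu:s.do.to.bre.mod.sir` (8 syllables):
  The final syllable (8, sir) is extrametrical; the stress domain is syllables 1–7.
  Weights: 1 sta:g H, 2 ga: H, 3 lu:s H, 4 do L, 5 to L, 6 bre L, 7 mod H.
  Heavy syllables in the domain: 1, 2, 3, 7. The rightmost is syllable 7 (mod).
  → primary stress on syllable 7.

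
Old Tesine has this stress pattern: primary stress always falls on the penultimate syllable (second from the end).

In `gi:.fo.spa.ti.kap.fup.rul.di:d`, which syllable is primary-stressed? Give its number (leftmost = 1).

7

The word has 8 syllables; the penultimate syllable (second from the end) is syllable 7 (rul).
Primary stress: syllable 7 → gi:.fo.spa.ti.kap.fup.ˈrul.di:d.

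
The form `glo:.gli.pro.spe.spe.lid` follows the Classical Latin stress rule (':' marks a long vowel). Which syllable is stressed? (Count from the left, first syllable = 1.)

4

Classical Latin: stress the penult if heavy (long vowel or closed), else the antepenult.
Weights: 4 spe L, 5 spe L, 6 lid H.
The penult (syllable 5, spe) is light, so stress falls on the antepenult (syllable 4, spe).
Stress on syllable 4: glo:.gli.pro.ˈspe.spe.lid.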